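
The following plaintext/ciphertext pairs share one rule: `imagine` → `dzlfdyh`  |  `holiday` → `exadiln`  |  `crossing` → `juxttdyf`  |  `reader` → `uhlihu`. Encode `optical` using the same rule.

xwsdjla

i(8)→d(3) and m(12)→z(25) fit y≡25x+11 (mod 26); the inverse of 25 mod 26 is 25. This is an affine cipher: with a=0,…,z=25, each position x becomes (25x+11) mod 26.
For optical: o(14)→25·14+11≡23=x; p(15)→25·15+11≡22=w; t(19)→25·19+11≡18=s; i(8)→25·8+11≡3=d; c(2)→25·2+11≡9=j; a(0)→25·0+11≡11=l; l(11)→25·11+11≡0=a (all mod 26).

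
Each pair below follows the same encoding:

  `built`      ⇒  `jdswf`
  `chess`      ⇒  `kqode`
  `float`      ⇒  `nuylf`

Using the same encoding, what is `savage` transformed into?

In built: b→j is +8, u→d is +9, i→s is +10, l→w is +11 — the shift increases by 1 each position. Letter i (0-indexed) is shifted by i+8, so successive shifts are 8, 9, 10, ….
For savage: s+8=a, a+9=j, v+10=f, a+11=l, g+12=s, e+13=r.

ajflsr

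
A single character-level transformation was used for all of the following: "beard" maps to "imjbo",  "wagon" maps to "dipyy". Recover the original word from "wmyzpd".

In beard: b→i is +7, e→m is +8, a→j is +9, r→b is +10 — the shift increases by 1 each position. The shift increases by 1 at each position, starting from +7: 7, 8, 9, ….
Decoding wmyzpd: w−7=p, m−8=e, y−9=p, z−10=p, p−11=e, d−12=r.

pepper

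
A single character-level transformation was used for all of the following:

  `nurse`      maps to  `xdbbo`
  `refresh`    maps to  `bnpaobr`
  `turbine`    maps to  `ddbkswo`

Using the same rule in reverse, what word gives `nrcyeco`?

Shifts by position in nurse: pos 0: n→x (+10), pos 1: u→d (+9), pos 2: r→b (+10), pos 3: s→b (+9) — repeating every 2. The shifts repeat in a cycle of length 2: positions 0,1,… shift by +10, +9, then the pattern repeats.
Decoding nrcyeco: n−10=d, r−9=i, c−10=s, y−9=p, e−10=u, c−9=t, o−10=e.

dispute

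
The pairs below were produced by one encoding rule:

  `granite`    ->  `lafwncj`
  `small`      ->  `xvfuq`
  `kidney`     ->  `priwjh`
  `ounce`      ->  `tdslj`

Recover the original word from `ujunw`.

paper

Shifts by position in granite: pos 0: g→l (+5), pos 1: r→a (+9), pos 2: a→f (+5), pos 3: n→w (+9) — repeating every 2. It's a Vigenère-style cipher with numeric key [5,9]: position i shifts by key[i mod 2].
Reversing it on ujunw: u−5=p, j−9=a, u−5=p, n−9=e, w−5=r.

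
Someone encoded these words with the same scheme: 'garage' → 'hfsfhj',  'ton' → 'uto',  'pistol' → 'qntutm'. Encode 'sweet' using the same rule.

txjju

The shift depends on letter class: consonant g→h is +1, but vowel a→f is +5. Vowels shift forward by 5 and consonants shift forward by 1.
Applying it to sweet: s(cons)+1=t, w(cons)+1=x, e(vowel)+5=j, e(vowel)+5=j, t(cons)+1=u.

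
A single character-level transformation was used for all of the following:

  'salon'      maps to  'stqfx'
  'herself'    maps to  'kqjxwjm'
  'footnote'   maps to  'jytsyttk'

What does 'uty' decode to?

The output letters match the input read backwards, each shifted +5: salon reversed is nolas. Two steps: reverse the string, then apply a Caesar shift of +5.
Undoing it on uty: shift back: u−5=p, t−5=o, y−5=t → pot; then reverse → top.

top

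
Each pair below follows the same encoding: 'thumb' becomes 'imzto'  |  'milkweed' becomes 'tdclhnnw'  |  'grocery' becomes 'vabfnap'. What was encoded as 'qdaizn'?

Each letter's alphabet position (a=0..z=25) is mapped through 17·x+23 mod 26 — an affine cipher.
Reversing it on qdaizn: q(16)→23·(16−23)≡21=v; d(3)→23·(3−23)≡8=i; a(0)→23·(0−23)≡17=r; i(8)→23·(8−23)≡19=t; z(25)→23·(25−23)≡20=u; n(13)→23·(13−23)≡4=e (all mod 26).

virtue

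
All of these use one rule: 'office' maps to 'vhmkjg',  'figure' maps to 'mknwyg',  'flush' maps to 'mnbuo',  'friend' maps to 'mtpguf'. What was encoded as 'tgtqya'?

memory

Shifts by position in office: pos 0: o→v (+7), pos 1: f→h (+2), pos 2: f→m (+7), pos 3: i→k (+2) — repeating every 2. The shifts repeat in a cycle of length 2: positions 0,1,… shift by +7, +2, then the pattern repeats.
Decoding tgtqya: t−7=m, g−2=e, t−7=m, q−2=o, y−7=r, a−2=y.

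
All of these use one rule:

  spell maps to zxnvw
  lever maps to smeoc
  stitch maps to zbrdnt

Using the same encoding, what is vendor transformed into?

cmwnzd

In spell: s→z is +7, p→x is +8, e→n is +9, l→v is +10 — the shift increases by 1 each position. Letter i (0-indexed) is shifted by i+7, so successive shifts are 7, 8, 9, ….
On vendor: v+7=c, e+8=m, n+9=w, d+10=n, o+11=z, r+12=d.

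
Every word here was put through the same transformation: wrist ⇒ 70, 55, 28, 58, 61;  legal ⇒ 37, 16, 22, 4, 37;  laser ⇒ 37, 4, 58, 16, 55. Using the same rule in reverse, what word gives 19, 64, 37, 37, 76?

fully

The formula is n = 3×(alphabet index, a=1) + 1.
Decoding 19, 64, 37, 37, 76: 19→(19−1)÷3=6=f, 64→(64−1)÷3=21=u, 37→(37−1)÷3=12=l, 37→(37−1)÷3=12=l, 76→(76−1)÷3=25=y.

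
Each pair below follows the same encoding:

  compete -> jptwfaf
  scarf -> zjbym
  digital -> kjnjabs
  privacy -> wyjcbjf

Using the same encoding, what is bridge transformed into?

iyjknf

The shift depends on letter class: consonant c→j is +7, but vowel o→p is +1. Two shifts are in play — +1 for a/e/i/o/u, +7 for every other letter.
On bridge: b(cons)+7=i, r(cons)+7=y, i(vowel)+1=j, d(cons)+7=k, g(cons)+7=n, e(vowel)+1=f.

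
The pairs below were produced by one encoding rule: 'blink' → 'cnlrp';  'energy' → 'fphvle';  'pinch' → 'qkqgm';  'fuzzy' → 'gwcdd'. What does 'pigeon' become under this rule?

Letter i (0-indexed) is shifted by i+1, so successive shifts are 1, 2, 3, ….
For pigeon: p+1=q, i+2=k, g+3=j, e+4=i, o+5=t, n+6=t.

qkjitt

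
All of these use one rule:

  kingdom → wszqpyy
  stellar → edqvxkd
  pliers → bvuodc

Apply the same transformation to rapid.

dkbsp

Shifts by position in kingdom: pos 0: k→w (+12), pos 1: i→s (+10), pos 2: n→z (+12), pos 3: g→q (+10) — repeating every 2. It's a Vigenère-style cipher with numeric key [12,10]: position i shifts by key[i mod 2].
On rapid: r+12=d, a+10=k, p+12=b, i+10=s, d+12=p.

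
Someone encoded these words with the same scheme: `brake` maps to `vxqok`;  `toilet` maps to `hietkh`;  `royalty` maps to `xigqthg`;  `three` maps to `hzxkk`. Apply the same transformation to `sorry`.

b(1)→v(21) and r(17)→x(23) fit y≡5x+16 (mod 26); the inverse of 5 mod 26 is 21. Each letter's alphabet position (a=0..z=25) is mapped through 5·x+16 mod 26 — an affine cipher.
On sorry: s(18)→5·18+16≡2=c; o(14)→5·14+16≡8=i; r(17)→5·17+16≡23=x; r(17)→5·17+16≡23=x; y(24)→5·24+16≡6=g (all mod 26).

cixxg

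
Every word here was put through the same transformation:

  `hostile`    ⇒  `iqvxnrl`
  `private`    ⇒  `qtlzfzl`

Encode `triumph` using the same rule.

utlyrvo

In hostile: h→i is +1, o→q is +2, s→v is +3, t→x is +4 — the shift increases by 1 each position. Each letter shifts forward by (position + 1), i.e. 1, 2, 3, … — the shift grows by one for each successive letter.
For triumph: t+1=u, r+2=t, i+3=l, u+4=y, m+5=r, p+6=v, h+7=o.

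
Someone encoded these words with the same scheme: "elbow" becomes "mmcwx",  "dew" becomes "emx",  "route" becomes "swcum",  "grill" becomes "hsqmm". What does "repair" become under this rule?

The shift depends on letter class: consonant l→m is +1, but vowel e→m is +8. The rule splits by letter class: vowels +8, consonants +1.
Applying it to repair: r(cons)+1=s, e(vowel)+8=m, p(cons)+1=q, a(vowel)+8=i, i(vowel)+8=q, r(cons)+1=s.

smqiqs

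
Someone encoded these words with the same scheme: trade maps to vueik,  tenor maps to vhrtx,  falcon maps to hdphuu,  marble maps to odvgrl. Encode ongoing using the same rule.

In trade: t→v is +2, r→u is +3, a→e is +4, d→i is +5 — the shift increases by 1 each position. Letter i (0-indexed) is shifted by i+2, so successive shifts are 2, 3, 4, ….
For ongoing: o+2=q, n+3=q, g+4=k, o+5=t, i+6=o, n+7=u, g+8=o.

qqktouo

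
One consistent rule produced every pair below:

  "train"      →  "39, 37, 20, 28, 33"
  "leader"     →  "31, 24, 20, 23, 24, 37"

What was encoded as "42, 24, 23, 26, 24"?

wedge

t is letter #20 and maps to 39: an offset of 19. Each letter is replaced by its alphabet position (a=1..z=26) + 19.
Decoding 42, 24, 23, 26, 24: 42→(42−19)÷1=23=w, 24→(24−19)÷1=5=e, 23→(23−19)÷1=4=d, 26→(26−19)÷1=7=g, 24→(24−19)÷1=5=e.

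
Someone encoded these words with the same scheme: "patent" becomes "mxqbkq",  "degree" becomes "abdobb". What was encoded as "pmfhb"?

spike

Compare letters: p→m is +23, a→x is +23, t→q is +23 — a constant shift. Each letter is shifted forward by 23 in the alphabet (a Caesar shift of +23).
Reversing it on pmfhb: p−23=s, m−23=p, f−23=i, h−23=k, b−23=e.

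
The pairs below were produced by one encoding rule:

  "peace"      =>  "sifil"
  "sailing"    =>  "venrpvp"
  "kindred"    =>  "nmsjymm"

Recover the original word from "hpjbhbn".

Each letter shifts forward by (position + 3), i.e. 3, 4, 5, … — the shift grows by one for each successive letter.
Undoing it on hpjbhbn: h−3=e, p−4=l, j−5=e, b−6=v, h−7=a, b−8=t, n−9=e.

elevate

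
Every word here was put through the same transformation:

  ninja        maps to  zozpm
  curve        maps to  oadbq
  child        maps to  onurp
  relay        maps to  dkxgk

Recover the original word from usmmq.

image

It's a Vigenère-style cipher with numeric key [12,6]: position i shifts by key[i mod 2].
Reversing it on usmmq: u−12=i, s−6=m, m−12=a, m−6=g, q−12=e.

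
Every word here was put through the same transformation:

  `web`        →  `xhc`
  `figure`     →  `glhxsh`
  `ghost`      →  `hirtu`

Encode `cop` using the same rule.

The shift depends on letter class: consonant w→x is +1, but vowel e→h is +3. The rule splits by letter class: vowels +3, consonants +1.
On cop: c(cons)+1=d, o(vowel)+3=r, p(cons)+1=q.

drq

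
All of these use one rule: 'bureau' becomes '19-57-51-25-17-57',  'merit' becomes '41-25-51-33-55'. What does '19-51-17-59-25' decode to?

brave

b(#2)→19 and u(#21)→57: differences scale by 2, so n = 2·pos + 15. Each letter becomes 2×(its alphabet position, a=1..z=26) + 15.
Undoing it on 19-51-17-59-25: 19→(19−15)÷2=2=b, 51→(51−15)÷2=18=r, 17→(17−15)÷2=1=a, 59→(59−15)÷2=22=v, 25→(25−15)÷2=5=e.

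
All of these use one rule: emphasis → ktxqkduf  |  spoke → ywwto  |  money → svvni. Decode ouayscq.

In emphasis: e→k is +6, m→t is +7, p→x is +8, h→q is +9 — the shift increases by 1 each position. Each letter shifts forward by (position + 6), i.e. 6, 7, 8, … — the shift grows by one for each successive letter.
Undoing it on ouayscq: o−6=i, u−7=n, a−8=s, y−9=p, s−10=i, c−11=r, q−12=e.

inspire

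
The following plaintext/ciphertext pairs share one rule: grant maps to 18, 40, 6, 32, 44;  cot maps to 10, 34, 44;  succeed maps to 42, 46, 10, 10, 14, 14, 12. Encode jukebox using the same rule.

24, 46, 26, 14, 8, 34, 52

g(#7)→18 and r(#18)→40: differences scale by 2, so n = 2·pos + 4. Each letter becomes 2×(its alphabet position, a=1..z=26) + 4.
Applying it to jukebox: j=10→24, u=21→46, k=11→26, e=5→14, b=2→8, o=15→34, x=24→52.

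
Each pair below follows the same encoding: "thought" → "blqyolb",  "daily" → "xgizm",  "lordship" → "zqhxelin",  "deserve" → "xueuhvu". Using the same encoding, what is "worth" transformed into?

sqhbl

t(19)→b(1) and h(7)→l(11) fit y≡23x+6 (mod 26); the inverse of 23 mod 26 is 17. Each letter's alphabet position (a=0..z=25) is mapped through 23·x+6 mod 26 — an affine cipher.
For worth: w(22)→23·22+6≡18=s; o(14)→23·14+6≡16=q; r(17)→23·17+6≡7=h; t(19)→23·19+6≡1=b; h(7)→23·7+6≡11=l (all mod 26).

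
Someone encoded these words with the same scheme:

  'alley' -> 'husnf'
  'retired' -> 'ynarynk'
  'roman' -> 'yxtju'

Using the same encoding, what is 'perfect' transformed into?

Shifts by position in alley: pos 0: a→h (+7), pos 1: l→u (+9), pos 2: l→s (+7), pos 3: e→n (+9) — repeating every 2. It's a Vigenère-style cipher with numeric key [7,9]: position i shifts by key[i mod 2].
Applying it to perfect: p+7=w, e+9=n, r+7=y, f+9=o, e+7=l, c+9=l, t+7=a.

wnyolla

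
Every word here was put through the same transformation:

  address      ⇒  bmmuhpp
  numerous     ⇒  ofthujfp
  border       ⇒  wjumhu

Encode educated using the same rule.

hmfrbkhm

a(0)→b(1) and d(3)→m(12) fit y≡21x+1 (mod 26); the inverse of 21 mod 26 is 5. Each letter's alphabet position (a=0..z=25) is mapped through 21·x+1 mod 26 — an affine cipher.
For educated: e(4)→21·4+1≡7=h; d(3)→21·3+1≡12=m; u(20)→21·20+1≡5=f; c(2)→21·2+1≡17=r; a(0)→21·0+1≡1=b; t(19)→21·19+1≡10=k; e(4)→21·4+1≡7=h; d(3)→21·3+1≡12=m (all mod 26).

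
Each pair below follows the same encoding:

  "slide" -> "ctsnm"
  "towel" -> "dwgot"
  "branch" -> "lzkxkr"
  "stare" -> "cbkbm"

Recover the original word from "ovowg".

enemy

Shifts by position in slide: pos 0: s→c (+10), pos 1: l→t (+8), pos 2: i→s (+10), pos 3: d→n (+10), pos 4: e→m (+8) — repeating every 3. A repeating key of period 3 is used — shifts +10, +8, +10 over and over.
Reversing it on ovowg: o−10=e, v−8=n, o−10=e, w−10=m, g−8=y.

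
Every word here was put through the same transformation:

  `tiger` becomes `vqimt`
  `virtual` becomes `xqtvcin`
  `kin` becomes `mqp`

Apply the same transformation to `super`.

ucrmt

The shift depends on letter class: consonant t→v is +2, but vowel i→q is +8. Two shifts are in play — +8 for a/e/i/o/u, +2 for every other letter.
Applying it to super: s(cons)+2=u, u(vowel)+8=c, p(cons)+2=r, e(vowel)+8=m, r(cons)+2=t.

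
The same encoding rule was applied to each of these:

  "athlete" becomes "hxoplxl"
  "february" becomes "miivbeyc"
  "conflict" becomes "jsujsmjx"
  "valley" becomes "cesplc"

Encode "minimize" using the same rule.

tmumtmgi

Shifts by position in athlete: pos 0: a→h (+7), pos 1: t→x (+4), pos 2: h→o (+7), pos 3: l→p (+4) — repeating every 2. It's a Vigenère-style cipher with numeric key [7,4]: position i shifts by key[i mod 2].
On minimize: m+7=t, i+4=m, n+7=u, i+4=m, m+7=t, i+4=m, z+7=g, e+4=i.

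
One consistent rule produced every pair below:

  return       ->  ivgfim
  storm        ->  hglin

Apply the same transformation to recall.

ivxzoo

This is the alphabet-reversal cipher (Atbash): a becomes z, b becomes y, etc.
Applying it to recall: r↔i, e↔v, c↔x, a↔z, l↔o, l↔o.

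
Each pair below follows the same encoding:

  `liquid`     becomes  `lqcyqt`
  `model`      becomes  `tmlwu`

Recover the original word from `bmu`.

Two steps: reverse the string, then apply a Caesar shift of +8.
Reversing it on bmu: shift back: b−8=t, m−8=e, u−8=m → tem; then reverse → met.

met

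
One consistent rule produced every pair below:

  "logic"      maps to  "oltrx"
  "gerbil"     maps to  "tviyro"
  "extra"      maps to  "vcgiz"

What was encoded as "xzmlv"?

canoe

Each pair mirrors across the alphabet (l↔o, o↔l, g↔t): positions sum to 25. Each letter is replaced by its mirror in the alphabet: a↔z, b↔y, c↔x, and so on (the Atbash cipher).
Decoding xzmlv: x↔c, z↔a, m↔n, l↔o, v↔e.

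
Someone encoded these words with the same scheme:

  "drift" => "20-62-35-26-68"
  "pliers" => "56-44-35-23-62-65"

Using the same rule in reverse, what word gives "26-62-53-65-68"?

d(#4)→20 and r(#18)→62: differences scale by 3, so n = 3·pos + 8. Each letter becomes 3×(its alphabet position, a=1..z=26) + 8.
Undoing it on 26-62-53-65-68: 26→(26−8)÷3=6=f, 62→(62−8)÷3=18=r, 53→(53−8)÷3=15=o, 65→(65−8)÷3=19=s, 68→(68−8)÷3=20=t.

frost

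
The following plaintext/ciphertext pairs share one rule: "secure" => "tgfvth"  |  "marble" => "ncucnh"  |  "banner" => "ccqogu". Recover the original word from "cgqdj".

bench

Shifts by position in secure: pos 0: s→t (+1), pos 1: e→g (+2), pos 2: c→f (+3), pos 3: u→v (+1), pos 4: r→t (+2), pos 5: e→h (+3) — repeating every 3. The shifts repeat in a cycle of length 3: positions 0,1,… shift by +1, +2, +3, then the pattern repeats.
Undoing it on cgqdj: c−1=b, g−2=e, q−3=n, d−1=c, j−2=h.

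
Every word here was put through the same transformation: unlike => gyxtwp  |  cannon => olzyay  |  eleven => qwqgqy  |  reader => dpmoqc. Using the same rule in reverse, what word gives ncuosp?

bridge

Shifts by position in unlike: pos 0: u→g (+12), pos 1: n→y (+11), pos 2: l→x (+12), pos 3: i→t (+11) — repeating every 2. A repeating key of period 2 is used — shifts +12, +11 over and over.
Undoing it on ncuosp: n−12=b, c−11=r, u−12=i, o−11=d, s−12=g, p−11=e.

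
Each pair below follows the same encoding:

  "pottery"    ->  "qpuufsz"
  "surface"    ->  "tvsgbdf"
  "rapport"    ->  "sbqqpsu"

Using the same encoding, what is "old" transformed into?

pme

Every letter moves 1 place later in the alphabet, wrapping around z→a.
On old: o+1=p, l+1=m, d+1=e.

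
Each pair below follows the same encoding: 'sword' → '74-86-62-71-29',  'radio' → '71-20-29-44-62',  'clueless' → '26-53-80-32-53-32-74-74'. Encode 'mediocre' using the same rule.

56-32-29-44-62-26-71-32

The formula is n = 3×(alphabet index, a=1) + 17.
Applying it to mediocre: m=13→56, e=5→32, d=4→29, i=9→44, o=15→62, c=3→26, r=18→71, e=5→32.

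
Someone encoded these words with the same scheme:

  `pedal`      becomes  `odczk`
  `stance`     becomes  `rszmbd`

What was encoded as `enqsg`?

Compare letters: p→o is +25, e→d is +25, d→c is +25 — a constant shift. Every letter moves 25 places later in the alphabet, wrapping around z→a.
Decoding enqsg: e−25=f, n−25=o, q−25=r, s−25=t, g−25=h.

forth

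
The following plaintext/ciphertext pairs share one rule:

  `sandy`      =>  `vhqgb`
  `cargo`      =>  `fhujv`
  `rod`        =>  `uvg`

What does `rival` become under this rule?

upyho

Vowels shift forward by 7 and consonants shift forward by 3.
On rival: r(cons)+3=u, i(vowel)+7=p, v(cons)+3=y, a(vowel)+7=h, l(cons)+3=o.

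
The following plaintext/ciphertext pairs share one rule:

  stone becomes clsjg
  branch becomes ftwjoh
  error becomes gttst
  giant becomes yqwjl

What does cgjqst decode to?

senior

s(18)→c(2) and t(19)→l(11) fit y≡9x+22 (mod 26); the inverse of 9 mod 26 is 3. Each letter's alphabet position (a=0..z=25) is mapped through 9·x+22 mod 26 — an affine cipher.
Decoding cgjqst: c(2)→3·(2−22)≡18=s; g(6)→3·(6−22)≡4=e; j(9)→3·(9−22)≡13=n; q(16)→3·(16−22)≡8=i; s(18)→3·(18−22)≡14=o; t(19)→3·(19−22)≡17=r (all mod 26).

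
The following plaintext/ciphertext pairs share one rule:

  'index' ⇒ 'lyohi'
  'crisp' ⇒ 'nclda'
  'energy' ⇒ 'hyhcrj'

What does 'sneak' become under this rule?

Two shifts are in play — +3 for a/e/i/o/u, +11 for every other letter.
Applying it to sneak: s(cons)+11=d, n(cons)+11=y, e(vowel)+3=h, a(vowel)+3=d, k(cons)+11=v.

dyhdv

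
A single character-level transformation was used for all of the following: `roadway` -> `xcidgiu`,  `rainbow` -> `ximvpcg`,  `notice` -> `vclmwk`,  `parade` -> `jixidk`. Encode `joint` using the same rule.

tcmvl

This is an affine cipher: with a=0,…,z=25, each position x becomes (7x+8) mod 26.
On joint: j(9)→7·9+8≡19=t; o(14)→7·14+8≡2=c; i(8)→7·8+8≡12=m; n(13)→7·13+8≡21=v; t(19)→7·19+8≡11=l (all mod 26).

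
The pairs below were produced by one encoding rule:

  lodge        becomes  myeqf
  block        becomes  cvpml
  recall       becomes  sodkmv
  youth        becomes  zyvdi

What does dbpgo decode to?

crown

Shifts by position in lodge: pos 0: l→m (+1), pos 1: o→y (+10), pos 2: d→e (+1), pos 3: g→q (+10) — repeating every 2. A repeating key of period 2 is used — shifts +1, +10 over and over.
Undoing it on dbpgo: d−1=c, b−10=r, p−1=o, g−10=w, o−1=n.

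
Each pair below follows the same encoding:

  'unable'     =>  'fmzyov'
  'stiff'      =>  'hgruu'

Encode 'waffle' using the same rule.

Each pair mirrors across the alphabet (u↔f, n↔m, a↔z): positions sum to 25. Letters are reflected about the middle of the alphabet (position → 25−position): Atbash.
For waffle: w↔d, a↔z, f↔u, f↔u, l↔o, e↔v.

dzuuov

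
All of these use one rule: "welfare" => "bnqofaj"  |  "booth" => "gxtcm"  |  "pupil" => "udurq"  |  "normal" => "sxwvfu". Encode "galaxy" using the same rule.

Shifts by position in welfare: pos 0: w→b (+5), pos 1: e→n (+9), pos 2: l→q (+5), pos 3: f→o (+9) — repeating every 2. It's a Vigenère-style cipher with numeric key [5,9]: position i shifts by key[i mod 2].
Applying it to galaxy: g+5=l, a+9=j, l+5=q, a+9=j, x+5=c, y+9=h.

ljqjch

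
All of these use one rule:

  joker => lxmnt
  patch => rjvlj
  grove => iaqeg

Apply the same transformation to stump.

A repeating key of period 2 is used — shifts +2, +9 over and over.
On stump: s+2=u, t+9=c, u+2=w, m+9=v, p+2=r.

ucwvr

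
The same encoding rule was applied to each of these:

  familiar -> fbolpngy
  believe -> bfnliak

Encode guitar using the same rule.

gvkwew

In familiar: f→f is +0, a→b is +1, m→o is +2, i→l is +3 — the shift increases by 1 each position. Letter i (0-indexed) is shifted by i+0, so successive shifts are 0, 1, 2, ….
For guitar: g+0=g, u+1=v, i+2=k, t+3=w, a+4=e, r+5=w.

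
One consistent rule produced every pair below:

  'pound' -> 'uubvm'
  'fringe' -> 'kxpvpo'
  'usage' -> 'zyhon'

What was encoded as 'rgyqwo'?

marine

The shift increases by 1 at each position, starting from +5: 5, 6, 7, ….
Reversing it on rgyqwo: r−5=m, g−6=a, y−7=r, q−8=i, w−9=n, o−10=e.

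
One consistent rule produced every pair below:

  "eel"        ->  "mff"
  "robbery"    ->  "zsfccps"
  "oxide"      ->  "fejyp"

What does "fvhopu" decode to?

The output letters match the input read backwards, each shifted +1: eel reversed is lee. The word is reversed, then every letter is shifted forward by 1.
Undoing it on fvhopu: shift back: f−1=e, v−1=u, h−1=g, o−1=n, p−1=o, u−1=t → eugnot; then reverse → tongue.

tongue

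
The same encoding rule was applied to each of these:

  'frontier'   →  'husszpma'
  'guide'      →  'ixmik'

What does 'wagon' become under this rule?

In frontier: f→h is +2, r→u is +3, o→s is +4, n→s is +5 — the shift increases by 1 each position. Letter i (0-indexed) is shifted by i+2, so successive shifts are 2, 3, 4, ….
For wagon: w+2=y, a+3=d, g+4=k, o+5=t, n+6=t.

ydktt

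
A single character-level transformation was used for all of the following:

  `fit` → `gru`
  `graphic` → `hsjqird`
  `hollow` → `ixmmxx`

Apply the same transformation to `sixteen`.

The rule splits by letter class: vowels +9, consonants +1.
On sixteen: s(cons)+1=t, i(vowel)+9=r, x(cons)+1=y, t(cons)+1=u, e(vowel)+9=n, e(vowel)+9=n, n(cons)+1=o.

tryunno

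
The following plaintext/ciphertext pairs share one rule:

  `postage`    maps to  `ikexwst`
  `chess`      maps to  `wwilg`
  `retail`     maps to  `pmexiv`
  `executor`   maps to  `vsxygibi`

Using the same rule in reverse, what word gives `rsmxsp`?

The output letters match the input read backwards, each shifted +4: postage reversed is egatsop. Read the word backwards and shift each letter +4.
Reversing it on rsmxsp: shift back: r−4=n, s−4=o, m−4=i, x−4=t, s−4=o, p−4=l → noitol; then reverse → lotion.

lotion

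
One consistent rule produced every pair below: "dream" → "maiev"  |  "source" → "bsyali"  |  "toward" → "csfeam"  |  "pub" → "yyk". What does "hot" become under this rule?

The shift depends on letter class: consonant d→m is +9, but vowel e→i is +4. Two shifts are in play — +4 for a/e/i/o/u, +9 for every other letter.
Applying it to hot: h(cons)+9=q, o(vowel)+4=s, t(cons)+9=c.

qsc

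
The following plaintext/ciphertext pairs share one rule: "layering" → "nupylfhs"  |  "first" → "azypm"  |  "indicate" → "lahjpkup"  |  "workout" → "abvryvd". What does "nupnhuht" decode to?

Two steps: reverse the string, then apply a Caesar shift of +7.
Decoding nupnhuht: shift back: n−7=g, u−7=n, p−7=i, n−7=g, h−7=a, u−7=n, h−7=a, t−7=m → gniganam; then reverse → managing.

managing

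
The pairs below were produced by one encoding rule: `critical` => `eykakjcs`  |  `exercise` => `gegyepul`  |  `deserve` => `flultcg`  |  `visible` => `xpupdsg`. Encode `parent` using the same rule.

rhtlpa

Shifts by position in critical: pos 0: c→e (+2), pos 1: r→y (+7), pos 2: i→k (+2), pos 3: t→a (+7) — repeating every 2. It's a Vigenère-style cipher with numeric key [2,7]: position i shifts by key[i mod 2].
For parent: p+2=r, a+7=h, r+2=t, e+7=l, n+2=p, t+7=a.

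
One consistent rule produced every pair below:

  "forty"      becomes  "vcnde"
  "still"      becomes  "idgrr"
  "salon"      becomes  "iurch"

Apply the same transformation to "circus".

kgnkyi

f(5)→v(21) and o(14)→c(2) fit y≡21x+20 (mod 26); the inverse of 21 mod 26 is 5. This is an affine cipher: with a=0,…,z=25, each position x becomes (21x+20) mod 26.
On circus: c(2)→21·2+20≡10=k; i(8)→21·8+20≡6=g; r(17)→21·17+20≡13=n; c(2)→21·2+20≡10=k; u(20)→21·20+20≡24=y; s(18)→21·18+20≡8=i (all mod 26).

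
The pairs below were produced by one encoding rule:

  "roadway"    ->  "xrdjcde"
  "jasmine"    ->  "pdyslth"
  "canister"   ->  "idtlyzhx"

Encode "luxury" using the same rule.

rxdxxe

Two shifts are in play — +3 for a/e/i/o/u, +6 for every other letter.
On luxury: l(cons)+6=r, u(vowel)+3=x, x(cons)+6=d, u(vowel)+3=x, r(cons)+6=x, y(cons)+6=e.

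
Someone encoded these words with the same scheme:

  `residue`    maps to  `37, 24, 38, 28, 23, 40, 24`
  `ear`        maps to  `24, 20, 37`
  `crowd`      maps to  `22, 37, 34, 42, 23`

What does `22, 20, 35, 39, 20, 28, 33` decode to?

r is letter #18 and maps to 37: an offset of 19. Each letter is replaced by its alphabet position (a=1..z=26) + 19.
Undoing it on 22, 20, 35, 39, 20, 28, 33: 22→(22−19)÷1=3=c, 20→(20−19)÷1=1=a, 35→(35−19)÷1=16=p, 39→(39−19)÷1=20=t, 20→(20−19)÷1=1=a, 28→(28−19)÷1=9=i, 33→(33−19)÷1=14=n.

captain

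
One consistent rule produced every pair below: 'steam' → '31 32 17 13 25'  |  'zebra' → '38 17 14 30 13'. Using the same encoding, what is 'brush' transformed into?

s is letter #19 and maps to 31: an offset of 12. Letters become their 1-based position plus 12 (so a→13, b→14, …).
For brush: b=2→14, r=18→30, u=21→33, s=19→31, h=8→20.

14 30 33 31 20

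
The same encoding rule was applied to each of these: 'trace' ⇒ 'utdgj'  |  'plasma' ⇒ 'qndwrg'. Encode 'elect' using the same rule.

In trace: t→u is +1, r→t is +2, a→d is +3, c→g is +4 — the shift increases by 1 each position. Each letter shifts forward by (position + 1), i.e. 1, 2, 3, … — the shift grows by one for each successive letter.
Applying it to elect: e+1=f, l+2=n, e+3=h, c+4=g, t+5=y.

fnhgy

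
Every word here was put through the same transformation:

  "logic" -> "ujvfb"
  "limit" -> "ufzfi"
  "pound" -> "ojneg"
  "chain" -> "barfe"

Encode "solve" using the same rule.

djusl

l(11)→u(20) and o(14)→j(9) fit y≡5x+17 (mod 26); the inverse of 5 mod 26 is 21. Treating letters as 0–25, the rule is x ↦ 5x + 17 (mod 26).
For solve: s(18)→5·18+17≡3=d; o(14)→5·14+17≡9=j; l(11)→5·11+17≡20=u; v(21)→5·21+17≡18=s; e(4)→5·4+17≡11=l (all mod 26).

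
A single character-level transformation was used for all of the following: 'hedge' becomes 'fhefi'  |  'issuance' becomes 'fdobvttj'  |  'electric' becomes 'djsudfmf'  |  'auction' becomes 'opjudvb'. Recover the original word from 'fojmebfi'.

The output letters match the input read backwards, each shifted +1: hedge reversed is egdeh. Read the word backwards and shift each letter +1.
Reversing it on fojmebfi: shift back: f−1=e, o−1=n, j−1=i, m−1=l, e−1=d, b−1=a, f−1=e, i−1=h → enildaeh; then reverse → headline.

headline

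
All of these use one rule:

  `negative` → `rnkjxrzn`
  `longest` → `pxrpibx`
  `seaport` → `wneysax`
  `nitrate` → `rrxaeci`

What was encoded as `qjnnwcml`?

majestic

Shifts by position in negative: pos 0: n→r (+4), pos 1: e→n (+9), pos 2: g→k (+4), pos 3: a→j (+9) — repeating every 2. A repeating key of period 2 is used — shifts +4, +9 over and over.
Decoding qjnnwcml: q−4=m, j−9=a, n−4=j, n−9=e, w−4=s, c−9=t, m−4=i, l−9=c.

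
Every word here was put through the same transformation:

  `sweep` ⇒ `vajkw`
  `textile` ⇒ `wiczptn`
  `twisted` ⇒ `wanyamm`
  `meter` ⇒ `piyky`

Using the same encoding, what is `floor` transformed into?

iptuy

In sweep: s→v is +3, w→a is +4, e→j is +5, e→k is +6 — the shift increases by 1 each position. The shift increases by 1 at each position, starting from +3: 3, 4, 5, ….
For floor: f+3=i, l+4=p, o+5=t, o+6=u, r+7=y.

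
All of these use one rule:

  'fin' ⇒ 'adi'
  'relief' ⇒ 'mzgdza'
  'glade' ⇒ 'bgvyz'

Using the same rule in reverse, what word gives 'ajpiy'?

Compare letters: f→a is +21, i→d is +21, n→i is +21 — a constant shift. Every letter moves 21 places later in the alphabet, wrapping around z→a.
Reversing it on ajpiy: a−21=f, j−21=o, p−21=u, i−21=n, y−21=d.

found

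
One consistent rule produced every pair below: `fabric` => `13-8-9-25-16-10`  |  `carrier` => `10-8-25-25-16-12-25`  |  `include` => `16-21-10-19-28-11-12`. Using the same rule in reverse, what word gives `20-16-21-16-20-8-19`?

minimal

f is letter #6 and maps to 13: an offset of 7. The number is (letter's place in the alphabet, a=1) + 7.
Undoing it on 20-16-21-16-20-8-19: 20→(20−7)÷1=13=m, 16→(16−7)÷1=9=i, 21→(21−7)÷1=14=n, 16→(16−7)÷1=9=i, 20→(20−7)÷1=13=m, 8→(8−7)÷1=1=a, 19→(19−7)÷1=12=l.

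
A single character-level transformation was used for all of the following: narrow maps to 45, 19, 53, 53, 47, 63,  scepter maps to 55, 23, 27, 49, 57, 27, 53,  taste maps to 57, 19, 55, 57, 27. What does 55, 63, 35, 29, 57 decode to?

swift

n(#14)→45 and a(#1)→19: differences scale by 2, so n = 2·pos + 17. Each letter becomes 2×(its alphabet position, a=1..z=26) + 17.
Undoing it on 55, 63, 35, 29, 57: 55→(55−17)÷2=19=s, 63→(63−17)÷2=23=w, 35→(35−17)÷2=9=i, 29→(29−17)÷2=6=f, 57→(57−17)÷2=20=t.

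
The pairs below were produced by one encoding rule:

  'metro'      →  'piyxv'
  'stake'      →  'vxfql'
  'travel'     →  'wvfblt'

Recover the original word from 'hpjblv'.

eleven

In metro: m→p is +3, e→i is +4, t→y is +5, r→x is +6 — the shift increases by 1 each position. Each letter shifts forward by (position + 3), i.e. 3, 4, 5, … — the shift grows by one for each successive letter.
Undoing it on hpjblv: h−3=e, p−4=l, j−5=e, b−6=v, l−7=e, v−8=n.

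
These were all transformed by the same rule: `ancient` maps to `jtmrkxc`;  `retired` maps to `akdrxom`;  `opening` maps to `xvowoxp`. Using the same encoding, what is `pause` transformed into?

ygebk

Shifts by position in ancient: pos 0: a→j (+9), pos 1: n→t (+6), pos 2: c→m (+10), pos 3: i→r (+9), pos 4: e→k (+6), pos 5: n→x (+10) — repeating every 3. The shifts repeat in a cycle of length 3: positions 0,1,… shift by +9, +6, +10, then the pattern repeats.
Applying it to pause: p+9=y, a+6=g, u+10=e, s+9=b, e+6=k.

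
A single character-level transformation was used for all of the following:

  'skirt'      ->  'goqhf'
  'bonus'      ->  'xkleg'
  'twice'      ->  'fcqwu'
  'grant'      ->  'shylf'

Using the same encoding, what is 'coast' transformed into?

s(18)→g(6) and k(10)→o(14) fit y≡25x+24 (mod 26); the inverse of 25 mod 26 is 25. Each letter's alphabet position (a=0..z=25) is mapped through 25·x+24 mod 26 — an affine cipher.
For coast: c(2)→25·2+24≡22=w; o(14)→25·14+24≡10=k; a(0)→25·0+24≡24=y; s(18)→25·18+24≡6=g; t(19)→25·19+24≡5=f (all mod 26).

wkygf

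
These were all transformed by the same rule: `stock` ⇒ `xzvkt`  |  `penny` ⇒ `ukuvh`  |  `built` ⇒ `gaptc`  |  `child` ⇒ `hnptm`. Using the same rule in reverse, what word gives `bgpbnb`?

waiter

In stock: s→x is +5, t→z is +6, o→v is +7, c→k is +8 — the shift increases by 1 each position. The shift increases by 1 at each position, starting from +5: 5, 6, 7, ….
Decoding bgpbnb: b−5=w, g−6=a, p−7=i, b−8=t, n−9=e, b−10=r.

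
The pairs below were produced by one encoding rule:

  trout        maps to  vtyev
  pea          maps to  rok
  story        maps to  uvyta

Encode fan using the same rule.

hkp

The shift depends on letter class: consonant t→v is +2, but vowel o→y is +10. Two shifts are in play — +10 for a/e/i/o/u, +2 for every other letter.
For fan: f(cons)+2=h, a(vowel)+10=k, n(cons)+2=p.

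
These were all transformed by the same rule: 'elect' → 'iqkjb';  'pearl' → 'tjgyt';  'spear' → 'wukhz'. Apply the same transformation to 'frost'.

jwuzb

In elect: e→i is +4, l→q is +5, e→k is +6, c→j is +7 — the shift increases by 1 each position. Letter i (0-indexed) is shifted by i+4, so successive shifts are 4, 5, 6, ….
Applying it to frost: f+4=j, r+5=w, o+6=u, s+7=z, t+8=b.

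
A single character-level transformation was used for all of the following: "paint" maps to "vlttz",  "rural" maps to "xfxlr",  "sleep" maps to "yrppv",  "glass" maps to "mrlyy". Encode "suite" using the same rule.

yftzp

The rule splits by letter class: vowels +11, consonants +6.
For suite: s(cons)+6=y, u(vowel)+11=f, i(vowel)+11=t, t(cons)+6=z, e(vowel)+11=p.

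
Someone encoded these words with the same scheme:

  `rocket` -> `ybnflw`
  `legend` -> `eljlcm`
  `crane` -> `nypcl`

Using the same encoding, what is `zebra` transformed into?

r(17)→y(24) and o(14)→b(1) fit y≡25x+15 (mod 26); the inverse of 25 mod 26 is 25. Treating letters as 0–25, the rule is x ↦ 25x + 15 (mod 26).
For zebra: z(25)→25·25+15≡16=q; e(4)→25·4+15≡11=l; b(1)→25·1+15≡14=o; r(17)→25·17+15≡24=y; a(0)→25·0+15≡15=p (all mod 26).

qloyp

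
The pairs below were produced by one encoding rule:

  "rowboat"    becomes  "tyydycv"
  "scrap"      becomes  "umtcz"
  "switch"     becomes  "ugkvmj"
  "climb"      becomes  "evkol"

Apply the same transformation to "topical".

A repeating key of period 3 is used — shifts +2, +10, +2 over and over.
On topical: t+2=v, o+10=y, p+2=r, i+2=k, c+10=m, a+2=c, l+2=n.

vyrkmcn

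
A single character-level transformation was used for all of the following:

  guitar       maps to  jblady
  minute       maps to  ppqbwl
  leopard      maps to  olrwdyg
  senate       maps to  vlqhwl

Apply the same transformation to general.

Shifts by position in guitar: pos 0: g→j (+3), pos 1: u→b (+7), pos 2: i→l (+3), pos 3: t→a (+7) — repeating every 2. It's a Vigenère-style cipher with numeric key [3,7]: position i shifts by key[i mod 2].
On general: g+3=j, e+7=l, n+3=q, e+7=l, r+3=u, a+7=h, l+3=o.

jlqluho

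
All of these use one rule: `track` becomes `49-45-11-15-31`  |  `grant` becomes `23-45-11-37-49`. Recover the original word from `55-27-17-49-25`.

Each letter becomes 2×(its alphabet position, a=1..z=26) + 9.
Reversing it on 55-27-17-49-25: 55→(55−9)÷2=23=w, 27→(27−9)÷2=9=i, 17→(17−9)÷2=4=d, 49→(49−9)÷2=20=t, 25→(25−9)÷2=8=h.

width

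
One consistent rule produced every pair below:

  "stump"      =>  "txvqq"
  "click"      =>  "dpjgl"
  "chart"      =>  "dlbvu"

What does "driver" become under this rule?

Shifts by position in stump: pos 0: s→t (+1), pos 1: t→x (+4), pos 2: u→v (+1), pos 3: m→q (+4) — repeating every 2. A repeating key of period 2 is used — shifts +1, +4 over and over.
For driver: d+1=e, r+4=v, i+1=j, v+4=z, e+1=f, r+4=v.

evjzfv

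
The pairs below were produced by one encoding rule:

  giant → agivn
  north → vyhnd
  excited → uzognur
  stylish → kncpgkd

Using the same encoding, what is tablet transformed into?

g(6)→a(0) and i(8)→g(6) fit y≡3x+8 (mod 26); the inverse of 3 mod 26 is 9. This is an affine cipher: with a=0,…,z=25, each position x becomes (3x+8) mod 26.
For tablet: t(19)→3·19+8≡13=n; a(0)→3·0+8≡8=i; b(1)→3·1+8≡11=l; l(11)→3·11+8≡15=p; e(4)→3·4+8≡20=u; t(19)→3·19+8≡13=n (all mod 26).

nilpun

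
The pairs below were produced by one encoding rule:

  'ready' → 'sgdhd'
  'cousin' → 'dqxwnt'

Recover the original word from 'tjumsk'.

In ready: r→s is +1, e→g is +2, a→d is +3, d→h is +4 — the shift increases by 1 each position. Letter i (0-indexed) is shifted by i+1, so successive shifts are 1, 2, 3, ….
Decoding tjumsk: t−1=s, j−2=h, u−3=r, m−4=i, s−5=n, k−6=e.

shrine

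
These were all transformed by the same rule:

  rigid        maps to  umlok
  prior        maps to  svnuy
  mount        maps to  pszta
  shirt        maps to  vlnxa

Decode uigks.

Each letter shifts forward by (position + 3), i.e. 3, 4, 5, … — the shift grows by one for each successive letter.
Decoding uigks: u−3=r, i−4=e, g−5=b, k−6=e, s−7=l.

rebel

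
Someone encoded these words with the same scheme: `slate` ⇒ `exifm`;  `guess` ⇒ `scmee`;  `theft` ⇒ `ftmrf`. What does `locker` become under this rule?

The shift depends on letter class: consonant s→e is +12, but vowel a→i is +8. The rule splits by letter class: vowels +8, consonants +12.
On locker: l(cons)+12=x, o(vowel)+8=w, c(cons)+12=o, k(cons)+12=w, e(vowel)+8=m, r(cons)+12=d.

xwowmd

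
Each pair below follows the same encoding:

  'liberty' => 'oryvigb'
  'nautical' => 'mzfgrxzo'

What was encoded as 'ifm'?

Each pair mirrors across the alphabet (l↔o, i↔r, b↔y): positions sum to 25. Each letter is replaced by its mirror in the alphabet: a↔z, b↔y, c↔x, and so on (the Atbash cipher).
Undoing it on ifm: i↔r, f↔u, m↔n.

run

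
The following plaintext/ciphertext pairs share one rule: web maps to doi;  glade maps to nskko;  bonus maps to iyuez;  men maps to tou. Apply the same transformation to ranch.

ykujo

The shift depends on letter class: consonant w→d is +7, but vowel e→o is +10. Vowels shift forward by 10 and consonants shift forward by 7.
On ranch: r(cons)+7=y, a(vowel)+10=k, n(cons)+7=u, c(cons)+7=j, h(cons)+7=o.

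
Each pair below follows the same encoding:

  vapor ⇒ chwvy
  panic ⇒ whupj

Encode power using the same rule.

Each letter is shifted forward by 7 in the alphabet (a Caesar shift of +7).
For power: p+7=w, o+7=v, w+7=d, e+7=l, r+7=y.

wvdly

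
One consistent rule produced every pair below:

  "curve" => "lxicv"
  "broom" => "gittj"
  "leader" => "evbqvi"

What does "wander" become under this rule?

hboqvi

Each letter's alphabet position (a=0..z=25) is mapped through 5·x+1 mod 26 — an affine cipher.
For wander: w(22)→5·22+1≡7=h; a(0)→5·0+1≡1=b; n(13)→5·13+1≡14=o; d(3)→5·3+1≡16=q; e(4)→5·4+1≡21=v; r(17)→5·17+1≡8=i (all mod 26).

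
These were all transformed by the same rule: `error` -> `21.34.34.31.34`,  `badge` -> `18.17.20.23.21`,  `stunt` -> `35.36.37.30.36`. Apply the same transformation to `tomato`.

e is letter #5 and maps to 21: an offset of 16. Each letter is replaced by its alphabet position (a=1..z=26) + 16.
Applying it to tomato: t=20→36, o=15→31, m=13→29, a=1→17, t=20→36, o=15→31.

36.31.29.17.36.31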